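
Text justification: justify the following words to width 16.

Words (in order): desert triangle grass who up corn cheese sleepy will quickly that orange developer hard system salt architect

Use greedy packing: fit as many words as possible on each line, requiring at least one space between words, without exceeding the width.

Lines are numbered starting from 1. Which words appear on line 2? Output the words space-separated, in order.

Line 1: ['desert', 'triangle'] (min_width=15, slack=1)
Line 2: ['grass', 'who', 'up'] (min_width=12, slack=4)
Line 3: ['corn', 'cheese'] (min_width=11, slack=5)
Line 4: ['sleepy', 'will'] (min_width=11, slack=5)
Line 5: ['quickly', 'that'] (min_width=12, slack=4)
Line 6: ['orange', 'developer'] (min_width=16, slack=0)
Line 7: ['hard', 'system', 'salt'] (min_width=16, slack=0)
Line 8: ['architect'] (min_width=9, slack=7)

Answer: grass who up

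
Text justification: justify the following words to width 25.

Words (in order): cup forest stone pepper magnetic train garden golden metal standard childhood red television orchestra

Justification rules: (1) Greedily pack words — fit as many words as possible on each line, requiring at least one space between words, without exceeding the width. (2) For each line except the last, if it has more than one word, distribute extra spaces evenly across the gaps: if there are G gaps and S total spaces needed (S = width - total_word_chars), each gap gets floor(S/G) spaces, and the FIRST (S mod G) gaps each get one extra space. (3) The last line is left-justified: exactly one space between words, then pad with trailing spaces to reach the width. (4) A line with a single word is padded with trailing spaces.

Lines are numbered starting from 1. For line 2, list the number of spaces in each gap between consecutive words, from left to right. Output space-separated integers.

Answer: 3 3

Derivation:
Line 1: ['cup', 'forest', 'stone', 'pepper'] (min_width=23, slack=2)
Line 2: ['magnetic', 'train', 'garden'] (min_width=21, slack=4)
Line 3: ['golden', 'metal', 'standard'] (min_width=21, slack=4)
Line 4: ['childhood', 'red', 'television'] (min_width=24, slack=1)
Line 5: ['orchestra'] (min_width=9, slack=16)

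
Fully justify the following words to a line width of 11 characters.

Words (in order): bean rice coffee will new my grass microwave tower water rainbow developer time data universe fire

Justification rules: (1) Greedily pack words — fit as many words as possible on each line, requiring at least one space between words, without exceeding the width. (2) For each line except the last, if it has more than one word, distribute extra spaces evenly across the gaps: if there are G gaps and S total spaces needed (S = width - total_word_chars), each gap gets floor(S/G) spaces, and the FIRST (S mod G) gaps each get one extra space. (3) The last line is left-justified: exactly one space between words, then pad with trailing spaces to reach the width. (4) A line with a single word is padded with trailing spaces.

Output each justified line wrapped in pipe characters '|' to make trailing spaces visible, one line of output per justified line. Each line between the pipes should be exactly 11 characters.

Line 1: ['bean', 'rice'] (min_width=9, slack=2)
Line 2: ['coffee', 'will'] (min_width=11, slack=0)
Line 3: ['new', 'my'] (min_width=6, slack=5)
Line 4: ['grass'] (min_width=5, slack=6)
Line 5: ['microwave'] (min_width=9, slack=2)
Line 6: ['tower', 'water'] (min_width=11, slack=0)
Line 7: ['rainbow'] (min_width=7, slack=4)
Line 8: ['developer'] (min_width=9, slack=2)
Line 9: ['time', 'data'] (min_width=9, slack=2)
Line 10: ['universe'] (min_width=8, slack=3)
Line 11: ['fire'] (min_width=4, slack=7)

Answer: |bean   rice|
|coffee will|
|new      my|
|grass      |
|microwave  |
|tower water|
|rainbow    |
|developer  |
|time   data|
|universe   |
|fire       |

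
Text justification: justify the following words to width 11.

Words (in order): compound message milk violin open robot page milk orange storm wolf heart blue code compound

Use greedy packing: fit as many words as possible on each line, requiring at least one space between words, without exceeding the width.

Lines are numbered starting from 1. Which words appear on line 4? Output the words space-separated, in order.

Answer: open robot

Derivation:
Line 1: ['compound'] (min_width=8, slack=3)
Line 2: ['message'] (min_width=7, slack=4)
Line 3: ['milk', 'violin'] (min_width=11, slack=0)
Line 4: ['open', 'robot'] (min_width=10, slack=1)
Line 5: ['page', 'milk'] (min_width=9, slack=2)
Line 6: ['orange'] (min_width=6, slack=5)
Line 7: ['storm', 'wolf'] (min_width=10, slack=1)
Line 8: ['heart', 'blue'] (min_width=10, slack=1)
Line 9: ['code'] (min_width=4, slack=7)
Line 10: ['compound'] (min_width=8, slack=3)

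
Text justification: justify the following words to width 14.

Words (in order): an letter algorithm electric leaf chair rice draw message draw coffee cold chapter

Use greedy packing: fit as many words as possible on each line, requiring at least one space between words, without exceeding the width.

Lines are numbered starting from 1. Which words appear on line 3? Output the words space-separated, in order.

Line 1: ['an', 'letter'] (min_width=9, slack=5)
Line 2: ['algorithm'] (min_width=9, slack=5)
Line 3: ['electric', 'leaf'] (min_width=13, slack=1)
Line 4: ['chair', 'rice'] (min_width=10, slack=4)
Line 5: ['draw', 'message'] (min_width=12, slack=2)
Line 6: ['draw', 'coffee'] (min_width=11, slack=3)
Line 7: ['cold', 'chapter'] (min_width=12, slack=2)

Answer: electric leaf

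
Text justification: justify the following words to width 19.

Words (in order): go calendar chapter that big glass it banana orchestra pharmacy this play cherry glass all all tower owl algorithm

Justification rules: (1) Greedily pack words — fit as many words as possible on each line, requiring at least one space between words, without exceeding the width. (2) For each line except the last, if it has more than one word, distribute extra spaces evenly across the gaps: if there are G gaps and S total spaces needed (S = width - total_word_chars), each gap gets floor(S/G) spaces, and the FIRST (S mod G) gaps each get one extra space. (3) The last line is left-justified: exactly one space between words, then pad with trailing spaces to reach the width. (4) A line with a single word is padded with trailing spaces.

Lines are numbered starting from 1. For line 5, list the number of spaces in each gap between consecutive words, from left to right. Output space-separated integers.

Answer: 3 2

Derivation:
Line 1: ['go', 'calendar', 'chapter'] (min_width=19, slack=0)
Line 2: ['that', 'big', 'glass', 'it'] (min_width=17, slack=2)
Line 3: ['banana', 'orchestra'] (min_width=16, slack=3)
Line 4: ['pharmacy', 'this', 'play'] (min_width=18, slack=1)
Line 5: ['cherry', 'glass', 'all'] (min_width=16, slack=3)
Line 6: ['all', 'tower', 'owl'] (min_width=13, slack=6)
Line 7: ['algorithm'] (min_width=9, slack=10)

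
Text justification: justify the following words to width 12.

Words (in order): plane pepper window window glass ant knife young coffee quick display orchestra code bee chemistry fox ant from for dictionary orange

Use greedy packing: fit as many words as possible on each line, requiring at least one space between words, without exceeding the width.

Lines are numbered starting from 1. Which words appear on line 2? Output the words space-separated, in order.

Answer: window

Derivation:
Line 1: ['plane', 'pepper'] (min_width=12, slack=0)
Line 2: ['window'] (min_width=6, slack=6)
Line 3: ['window', 'glass'] (min_width=12, slack=0)
Line 4: ['ant', 'knife'] (min_width=9, slack=3)
Line 5: ['young', 'coffee'] (min_width=12, slack=0)
Line 6: ['quick'] (min_width=5, slack=7)
Line 7: ['display'] (min_width=7, slack=5)
Line 8: ['orchestra'] (min_width=9, slack=3)
Line 9: ['code', 'bee'] (min_width=8, slack=4)
Line 10: ['chemistry'] (min_width=9, slack=3)
Line 11: ['fox', 'ant', 'from'] (min_width=12, slack=0)
Line 12: ['for'] (min_width=3, slack=9)
Line 13: ['dictionary'] (min_width=10, slack=2)
Line 14: ['orange'] (min_width=6, slack=6)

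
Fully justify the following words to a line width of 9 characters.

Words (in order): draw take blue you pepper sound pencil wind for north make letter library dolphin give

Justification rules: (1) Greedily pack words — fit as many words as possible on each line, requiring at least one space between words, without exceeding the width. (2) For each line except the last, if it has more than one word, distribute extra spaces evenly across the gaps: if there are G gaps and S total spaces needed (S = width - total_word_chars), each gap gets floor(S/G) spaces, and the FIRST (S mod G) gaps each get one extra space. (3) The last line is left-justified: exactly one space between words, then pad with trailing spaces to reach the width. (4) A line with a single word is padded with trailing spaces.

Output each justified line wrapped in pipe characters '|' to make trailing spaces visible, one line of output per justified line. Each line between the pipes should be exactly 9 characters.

Answer: |draw take|
|blue  you|
|pepper   |
|sound    |
|pencil   |
|wind  for|
|north    |
|make     |
|letter   |
|library  |
|dolphin  |
|give     |

Derivation:
Line 1: ['draw', 'take'] (min_width=9, slack=0)
Line 2: ['blue', 'you'] (min_width=8, slack=1)
Line 3: ['pepper'] (min_width=6, slack=3)
Line 4: ['sound'] (min_width=5, slack=4)
Line 5: ['pencil'] (min_width=6, slack=3)
Line 6: ['wind', 'for'] (min_width=8, slack=1)
Line 7: ['north'] (min_width=5, slack=4)
Line 8: ['make'] (min_width=4, slack=5)
Line 9: ['letter'] (min_width=6, slack=3)
Line 10: ['library'] (min_width=7, slack=2)
Line 11: ['dolphin'] (min_width=7, slack=2)
Line 12: ['give'] (min_width=4, slack=5)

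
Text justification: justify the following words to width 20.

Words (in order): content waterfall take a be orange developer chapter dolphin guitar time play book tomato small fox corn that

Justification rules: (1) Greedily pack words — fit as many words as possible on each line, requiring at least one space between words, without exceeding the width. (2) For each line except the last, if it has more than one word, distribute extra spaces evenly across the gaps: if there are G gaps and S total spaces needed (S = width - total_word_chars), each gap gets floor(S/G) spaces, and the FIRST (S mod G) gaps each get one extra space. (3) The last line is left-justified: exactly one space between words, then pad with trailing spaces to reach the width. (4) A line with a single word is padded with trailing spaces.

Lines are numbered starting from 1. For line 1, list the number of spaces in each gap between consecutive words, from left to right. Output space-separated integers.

Line 1: ['content', 'waterfall'] (min_width=17, slack=3)
Line 2: ['take', 'a', 'be', 'orange'] (min_width=16, slack=4)
Line 3: ['developer', 'chapter'] (min_width=17, slack=3)
Line 4: ['dolphin', 'guitar', 'time'] (min_width=19, slack=1)
Line 5: ['play', 'book', 'tomato'] (min_width=16, slack=4)
Line 6: ['small', 'fox', 'corn', 'that'] (min_width=19, slack=1)

Answer: 4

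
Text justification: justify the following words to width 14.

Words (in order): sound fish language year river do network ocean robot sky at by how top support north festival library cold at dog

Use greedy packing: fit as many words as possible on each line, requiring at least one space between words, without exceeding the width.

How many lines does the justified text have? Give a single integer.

Answer: 10

Derivation:
Line 1: ['sound', 'fish'] (min_width=10, slack=4)
Line 2: ['language', 'year'] (min_width=13, slack=1)
Line 3: ['river', 'do'] (min_width=8, slack=6)
Line 4: ['network', 'ocean'] (min_width=13, slack=1)
Line 5: ['robot', 'sky', 'at'] (min_width=12, slack=2)
Line 6: ['by', 'how', 'top'] (min_width=10, slack=4)
Line 7: ['support', 'north'] (min_width=13, slack=1)
Line 8: ['festival'] (min_width=8, slack=6)
Line 9: ['library', 'cold'] (min_width=12, slack=2)
Line 10: ['at', 'dog'] (min_width=6, slack=8)
Total lines: 10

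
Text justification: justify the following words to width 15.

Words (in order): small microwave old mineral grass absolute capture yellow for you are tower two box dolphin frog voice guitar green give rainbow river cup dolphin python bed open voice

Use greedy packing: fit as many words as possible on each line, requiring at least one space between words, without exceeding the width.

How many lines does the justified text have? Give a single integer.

Line 1: ['small', 'microwave'] (min_width=15, slack=0)
Line 2: ['old', 'mineral'] (min_width=11, slack=4)
Line 3: ['grass', 'absolute'] (min_width=14, slack=1)
Line 4: ['capture', 'yellow'] (min_width=14, slack=1)
Line 5: ['for', 'you', 'are'] (min_width=11, slack=4)
Line 6: ['tower', 'two', 'box'] (min_width=13, slack=2)
Line 7: ['dolphin', 'frog'] (min_width=12, slack=3)
Line 8: ['voice', 'guitar'] (min_width=12, slack=3)
Line 9: ['green', 'give'] (min_width=10, slack=5)
Line 10: ['rainbow', 'river'] (min_width=13, slack=2)
Line 11: ['cup', 'dolphin'] (min_width=11, slack=4)
Line 12: ['python', 'bed', 'open'] (min_width=15, slack=0)
Line 13: ['voice'] (min_width=5, slack=10)
Total lines: 13

Answer: 13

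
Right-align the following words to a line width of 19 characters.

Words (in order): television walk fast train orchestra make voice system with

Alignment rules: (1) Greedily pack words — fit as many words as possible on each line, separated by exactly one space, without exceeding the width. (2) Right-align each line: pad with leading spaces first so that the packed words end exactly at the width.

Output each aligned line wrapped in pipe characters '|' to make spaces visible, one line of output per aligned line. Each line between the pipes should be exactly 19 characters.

Answer: |    television walk|
|         fast train|
|     orchestra make|
|  voice system with|

Derivation:
Line 1: ['television', 'walk'] (min_width=15, slack=4)
Line 2: ['fast', 'train'] (min_width=10, slack=9)
Line 3: ['orchestra', 'make'] (min_width=14, slack=5)
Line 4: ['voice', 'system', 'with'] (min_width=17, slack=2)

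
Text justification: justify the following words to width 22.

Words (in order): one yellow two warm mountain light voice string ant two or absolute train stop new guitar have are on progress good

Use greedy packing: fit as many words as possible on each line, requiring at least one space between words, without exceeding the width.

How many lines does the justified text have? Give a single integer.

Line 1: ['one', 'yellow', 'two', 'warm'] (min_width=19, slack=3)
Line 2: ['mountain', 'light', 'voice'] (min_width=20, slack=2)
Line 3: ['string', 'ant', 'two', 'or'] (min_width=17, slack=5)
Line 4: ['absolute', 'train', 'stop'] (min_width=19, slack=3)
Line 5: ['new', 'guitar', 'have', 'are', 'on'] (min_width=22, slack=0)
Line 6: ['progress', 'good'] (min_width=13, slack=9)
Total lines: 6

Answer: 6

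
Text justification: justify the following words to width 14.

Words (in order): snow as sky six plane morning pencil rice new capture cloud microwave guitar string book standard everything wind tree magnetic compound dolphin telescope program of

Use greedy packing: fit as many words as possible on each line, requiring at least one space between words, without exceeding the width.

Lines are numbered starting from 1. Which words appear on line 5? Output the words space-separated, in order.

Answer: capture cloud

Derivation:
Line 1: ['snow', 'as', 'sky'] (min_width=11, slack=3)
Line 2: ['six', 'plane'] (min_width=9, slack=5)
Line 3: ['morning', 'pencil'] (min_width=14, slack=0)
Line 4: ['rice', 'new'] (min_width=8, slack=6)
Line 5: ['capture', 'cloud'] (min_width=13, slack=1)
Line 6: ['microwave'] (min_width=9, slack=5)
Line 7: ['guitar', 'string'] (min_width=13, slack=1)
Line 8: ['book', 'standard'] (min_width=13, slack=1)
Line 9: ['everything'] (min_width=10, slack=4)
Line 10: ['wind', 'tree'] (min_width=9, slack=5)
Line 11: ['magnetic'] (min_width=8, slack=6)
Line 12: ['compound'] (min_width=8, slack=6)
Line 13: ['dolphin'] (min_width=7, slack=7)
Line 14: ['telescope'] (min_width=9, slack=5)
Line 15: ['program', 'of'] (min_width=10, slack=4)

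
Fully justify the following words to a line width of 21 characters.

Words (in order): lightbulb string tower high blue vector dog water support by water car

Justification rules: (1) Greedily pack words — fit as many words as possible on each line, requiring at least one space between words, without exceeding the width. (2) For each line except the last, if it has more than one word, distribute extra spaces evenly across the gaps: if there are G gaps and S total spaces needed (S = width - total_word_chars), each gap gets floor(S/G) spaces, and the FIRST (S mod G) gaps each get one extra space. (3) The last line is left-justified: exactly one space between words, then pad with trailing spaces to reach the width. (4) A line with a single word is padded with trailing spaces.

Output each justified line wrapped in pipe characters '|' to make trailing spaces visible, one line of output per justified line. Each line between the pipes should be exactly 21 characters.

Line 1: ['lightbulb', 'string'] (min_width=16, slack=5)
Line 2: ['tower', 'high', 'blue'] (min_width=15, slack=6)
Line 3: ['vector', 'dog', 'water'] (min_width=16, slack=5)
Line 4: ['support', 'by', 'water', 'car'] (min_width=20, slack=1)

Answer: |lightbulb      string|
|tower    high    blue|
|vector    dog   water|
|support by water car |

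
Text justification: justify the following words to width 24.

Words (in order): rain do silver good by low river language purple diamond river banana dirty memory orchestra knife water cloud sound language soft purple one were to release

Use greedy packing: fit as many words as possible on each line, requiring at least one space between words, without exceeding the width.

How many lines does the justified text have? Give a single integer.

Answer: 8

Derivation:
Line 1: ['rain', 'do', 'silver', 'good', 'by'] (min_width=22, slack=2)
Line 2: ['low', 'river', 'language'] (min_width=18, slack=6)
Line 3: ['purple', 'diamond', 'river'] (min_width=20, slack=4)
Line 4: ['banana', 'dirty', 'memory'] (min_width=19, slack=5)
Line 5: ['orchestra', 'knife', 'water'] (min_width=21, slack=3)
Line 6: ['cloud', 'sound', 'language'] (min_width=20, slack=4)
Line 7: ['soft', 'purple', 'one', 'were', 'to'] (min_width=23, slack=1)
Line 8: ['release'] (min_width=7, slack=17)
Total lines: 8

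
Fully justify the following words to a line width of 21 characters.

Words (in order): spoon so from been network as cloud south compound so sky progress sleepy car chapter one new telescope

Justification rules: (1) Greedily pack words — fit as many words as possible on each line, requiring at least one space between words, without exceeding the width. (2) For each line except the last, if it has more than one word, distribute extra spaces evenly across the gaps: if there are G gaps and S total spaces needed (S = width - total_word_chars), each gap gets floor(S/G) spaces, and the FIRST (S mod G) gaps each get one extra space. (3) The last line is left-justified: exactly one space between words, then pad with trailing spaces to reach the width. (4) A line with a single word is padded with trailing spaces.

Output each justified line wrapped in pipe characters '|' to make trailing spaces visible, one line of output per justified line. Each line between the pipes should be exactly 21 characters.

Answer: |spoon  so  from  been|
|network    as   cloud|
|south compound so sky|
|progress  sleepy  car|
|chapter    one    new|
|telescope            |

Derivation:
Line 1: ['spoon', 'so', 'from', 'been'] (min_width=18, slack=3)
Line 2: ['network', 'as', 'cloud'] (min_width=16, slack=5)
Line 3: ['south', 'compound', 'so', 'sky'] (min_width=21, slack=0)
Line 4: ['progress', 'sleepy', 'car'] (min_width=19, slack=2)
Line 5: ['chapter', 'one', 'new'] (min_width=15, slack=6)
Line 6: ['telescope'] (min_width=9, slack=12)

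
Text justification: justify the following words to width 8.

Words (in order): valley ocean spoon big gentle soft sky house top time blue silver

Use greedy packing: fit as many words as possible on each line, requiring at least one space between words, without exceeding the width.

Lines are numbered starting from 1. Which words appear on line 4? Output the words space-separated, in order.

Line 1: ['valley'] (min_width=6, slack=2)
Line 2: ['ocean'] (min_width=5, slack=3)
Line 3: ['spoon'] (min_width=5, slack=3)
Line 4: ['big'] (min_width=3, slack=5)
Line 5: ['gentle'] (min_width=6, slack=2)
Line 6: ['soft', 'sky'] (min_width=8, slack=0)
Line 7: ['house'] (min_width=5, slack=3)
Line 8: ['top', 'time'] (min_width=8, slack=0)
Line 9: ['blue'] (min_width=4, slack=4)
Line 10: ['silver'] (min_width=6, slack=2)

Answer: big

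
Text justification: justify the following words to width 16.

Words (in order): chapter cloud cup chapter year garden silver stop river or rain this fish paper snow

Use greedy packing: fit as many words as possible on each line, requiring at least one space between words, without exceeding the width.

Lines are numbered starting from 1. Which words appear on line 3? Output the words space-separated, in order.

Line 1: ['chapter', 'cloud'] (min_width=13, slack=3)
Line 2: ['cup', 'chapter', 'year'] (min_width=16, slack=0)
Line 3: ['garden', 'silver'] (min_width=13, slack=3)
Line 4: ['stop', 'river', 'or'] (min_width=13, slack=3)
Line 5: ['rain', 'this', 'fish'] (min_width=14, slack=2)
Line 6: ['paper', 'snow'] (min_width=10, slack=6)

Answer: garden silver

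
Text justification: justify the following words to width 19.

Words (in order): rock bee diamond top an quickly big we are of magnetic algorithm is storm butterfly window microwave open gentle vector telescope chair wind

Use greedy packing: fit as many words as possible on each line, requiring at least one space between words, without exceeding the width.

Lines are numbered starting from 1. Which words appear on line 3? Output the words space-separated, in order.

Line 1: ['rock', 'bee', 'diamond'] (min_width=16, slack=3)
Line 2: ['top', 'an', 'quickly', 'big'] (min_width=18, slack=1)
Line 3: ['we', 'are', 'of', 'magnetic'] (min_width=18, slack=1)
Line 4: ['algorithm', 'is', 'storm'] (min_width=18, slack=1)
Line 5: ['butterfly', 'window'] (min_width=16, slack=3)
Line 6: ['microwave', 'open'] (min_width=14, slack=5)
Line 7: ['gentle', 'vector'] (min_width=13, slack=6)
Line 8: ['telescope', 'chair'] (min_width=15, slack=4)
Line 9: ['wind'] (min_width=4, slack=15)

Answer: we are of magnetic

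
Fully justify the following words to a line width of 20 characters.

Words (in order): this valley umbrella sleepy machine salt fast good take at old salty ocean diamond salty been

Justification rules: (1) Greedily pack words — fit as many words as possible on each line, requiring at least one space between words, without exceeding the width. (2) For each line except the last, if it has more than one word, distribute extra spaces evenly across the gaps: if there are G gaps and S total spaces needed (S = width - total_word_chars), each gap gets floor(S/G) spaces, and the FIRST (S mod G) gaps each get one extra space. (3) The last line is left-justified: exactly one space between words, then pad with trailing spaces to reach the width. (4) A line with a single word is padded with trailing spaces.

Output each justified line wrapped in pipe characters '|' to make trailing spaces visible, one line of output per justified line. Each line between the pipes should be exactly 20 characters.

Line 1: ['this', 'valley', 'umbrella'] (min_width=20, slack=0)
Line 2: ['sleepy', 'machine', 'salt'] (min_width=19, slack=1)
Line 3: ['fast', 'good', 'take', 'at'] (min_width=17, slack=3)
Line 4: ['old', 'salty', 'ocean'] (min_width=15, slack=5)
Line 5: ['diamond', 'salty', 'been'] (min_width=18, slack=2)

Answer: |this valley umbrella|
|sleepy  machine salt|
|fast  good  take  at|
|old    salty   ocean|
|diamond salty been  |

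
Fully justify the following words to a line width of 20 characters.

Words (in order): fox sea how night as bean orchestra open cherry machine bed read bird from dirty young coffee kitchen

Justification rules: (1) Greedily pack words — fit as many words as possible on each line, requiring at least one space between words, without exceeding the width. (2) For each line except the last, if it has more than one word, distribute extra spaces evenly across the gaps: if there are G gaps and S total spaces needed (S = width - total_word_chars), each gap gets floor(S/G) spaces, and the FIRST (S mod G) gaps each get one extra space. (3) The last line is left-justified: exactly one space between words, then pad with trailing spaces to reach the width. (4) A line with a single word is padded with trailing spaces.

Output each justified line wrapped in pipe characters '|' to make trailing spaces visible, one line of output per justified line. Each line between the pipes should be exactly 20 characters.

Line 1: ['fox', 'sea', 'how', 'night', 'as'] (min_width=20, slack=0)
Line 2: ['bean', 'orchestra', 'open'] (min_width=19, slack=1)
Line 3: ['cherry', 'machine', 'bed'] (min_width=18, slack=2)
Line 4: ['read', 'bird', 'from', 'dirty'] (min_width=20, slack=0)
Line 5: ['young', 'coffee', 'kitchen'] (min_width=20, slack=0)

Answer: |fox sea how night as|
|bean  orchestra open|
|cherry  machine  bed|
|read bird from dirty|
|young coffee kitchen|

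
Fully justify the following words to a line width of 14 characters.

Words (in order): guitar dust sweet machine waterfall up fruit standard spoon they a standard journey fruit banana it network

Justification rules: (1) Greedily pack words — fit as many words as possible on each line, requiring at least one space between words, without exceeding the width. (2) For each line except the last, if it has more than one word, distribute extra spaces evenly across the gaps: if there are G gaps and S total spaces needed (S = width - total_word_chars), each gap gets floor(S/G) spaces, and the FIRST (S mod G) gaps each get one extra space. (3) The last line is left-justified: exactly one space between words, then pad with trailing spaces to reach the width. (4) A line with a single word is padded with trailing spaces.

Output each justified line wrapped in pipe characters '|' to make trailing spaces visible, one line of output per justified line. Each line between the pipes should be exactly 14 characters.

Line 1: ['guitar', 'dust'] (min_width=11, slack=3)
Line 2: ['sweet', 'machine'] (min_width=13, slack=1)
Line 3: ['waterfall', 'up'] (min_width=12, slack=2)
Line 4: ['fruit', 'standard'] (min_width=14, slack=0)
Line 5: ['spoon', 'they', 'a'] (min_width=12, slack=2)
Line 6: ['standard'] (min_width=8, slack=6)
Line 7: ['journey', 'fruit'] (min_width=13, slack=1)
Line 8: ['banana', 'it'] (min_width=9, slack=5)
Line 9: ['network'] (min_width=7, slack=7)

Answer: |guitar    dust|
|sweet  machine|
|waterfall   up|
|fruit standard|
|spoon  they  a|
|standard      |
|journey  fruit|
|banana      it|
|network       |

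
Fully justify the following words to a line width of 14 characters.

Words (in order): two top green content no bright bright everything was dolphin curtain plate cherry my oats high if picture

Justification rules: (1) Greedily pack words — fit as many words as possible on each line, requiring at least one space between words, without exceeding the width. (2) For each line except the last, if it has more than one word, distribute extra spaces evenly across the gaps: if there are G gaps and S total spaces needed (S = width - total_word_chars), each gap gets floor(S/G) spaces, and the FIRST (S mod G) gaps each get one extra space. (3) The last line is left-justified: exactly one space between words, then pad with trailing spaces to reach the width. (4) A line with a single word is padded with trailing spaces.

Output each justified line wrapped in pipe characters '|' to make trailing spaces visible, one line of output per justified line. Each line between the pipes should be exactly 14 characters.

Answer: |two  top green|
|content     no|
|bright  bright|
|everything was|
|dolphin       |
|curtain  plate|
|cherry my oats|
|high        if|
|picture       |

Derivation:
Line 1: ['two', 'top', 'green'] (min_width=13, slack=1)
Line 2: ['content', 'no'] (min_width=10, slack=4)
Line 3: ['bright', 'bright'] (min_width=13, slack=1)
Line 4: ['everything', 'was'] (min_width=14, slack=0)
Line 5: ['dolphin'] (min_width=7, slack=7)
Line 6: ['curtain', 'plate'] (min_width=13, slack=1)
Line 7: ['cherry', 'my', 'oats'] (min_width=14, slack=0)
Line 8: ['high', 'if'] (min_width=7, slack=7)
Line 9: ['picture'] (min_width=7, slack=7)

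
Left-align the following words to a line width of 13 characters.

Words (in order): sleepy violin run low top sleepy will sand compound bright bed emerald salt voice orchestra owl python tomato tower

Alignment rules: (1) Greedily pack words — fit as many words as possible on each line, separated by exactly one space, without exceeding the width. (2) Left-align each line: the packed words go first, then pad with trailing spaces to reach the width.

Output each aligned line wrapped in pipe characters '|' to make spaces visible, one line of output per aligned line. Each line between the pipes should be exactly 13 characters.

Line 1: ['sleepy', 'violin'] (min_width=13, slack=0)
Line 2: ['run', 'low', 'top'] (min_width=11, slack=2)
Line 3: ['sleepy', 'will'] (min_width=11, slack=2)
Line 4: ['sand', 'compound'] (min_width=13, slack=0)
Line 5: ['bright', 'bed'] (min_width=10, slack=3)
Line 6: ['emerald', 'salt'] (min_width=12, slack=1)
Line 7: ['voice'] (min_width=5, slack=8)
Line 8: ['orchestra', 'owl'] (min_width=13, slack=0)
Line 9: ['python', 'tomato'] (min_width=13, slack=0)
Line 10: ['tower'] (min_width=5, slack=8)

Answer: |sleepy violin|
|run low top  |
|sleepy will  |
|sand compound|
|bright bed   |
|emerald salt |
|voice        |
|orchestra owl|
|python tomato|
|tower        |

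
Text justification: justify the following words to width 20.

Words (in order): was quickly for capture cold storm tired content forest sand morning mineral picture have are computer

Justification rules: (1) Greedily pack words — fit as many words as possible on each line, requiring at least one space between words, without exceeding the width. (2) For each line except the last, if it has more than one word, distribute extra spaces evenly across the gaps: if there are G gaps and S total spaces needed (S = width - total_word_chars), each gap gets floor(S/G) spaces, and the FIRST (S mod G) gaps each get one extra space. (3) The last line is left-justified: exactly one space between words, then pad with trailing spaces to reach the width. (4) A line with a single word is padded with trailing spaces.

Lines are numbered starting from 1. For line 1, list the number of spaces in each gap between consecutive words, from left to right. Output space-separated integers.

Answer: 4 3

Derivation:
Line 1: ['was', 'quickly', 'for'] (min_width=15, slack=5)
Line 2: ['capture', 'cold', 'storm'] (min_width=18, slack=2)
Line 3: ['tired', 'content', 'forest'] (min_width=20, slack=0)
Line 4: ['sand', 'morning', 'mineral'] (min_width=20, slack=0)
Line 5: ['picture', 'have', 'are'] (min_width=16, slack=4)
Line 6: ['computer'] (min_width=8, slack=12)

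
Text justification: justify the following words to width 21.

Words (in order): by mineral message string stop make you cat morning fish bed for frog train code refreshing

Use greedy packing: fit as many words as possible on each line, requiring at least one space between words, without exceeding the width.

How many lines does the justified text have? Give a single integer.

Line 1: ['by', 'mineral', 'message'] (min_width=18, slack=3)
Line 2: ['string', 'stop', 'make', 'you'] (min_width=20, slack=1)
Line 3: ['cat', 'morning', 'fish', 'bed'] (min_width=20, slack=1)
Line 4: ['for', 'frog', 'train', 'code'] (min_width=19, slack=2)
Line 5: ['refreshing'] (min_width=10, slack=11)
Total lines: 5

Answer: 5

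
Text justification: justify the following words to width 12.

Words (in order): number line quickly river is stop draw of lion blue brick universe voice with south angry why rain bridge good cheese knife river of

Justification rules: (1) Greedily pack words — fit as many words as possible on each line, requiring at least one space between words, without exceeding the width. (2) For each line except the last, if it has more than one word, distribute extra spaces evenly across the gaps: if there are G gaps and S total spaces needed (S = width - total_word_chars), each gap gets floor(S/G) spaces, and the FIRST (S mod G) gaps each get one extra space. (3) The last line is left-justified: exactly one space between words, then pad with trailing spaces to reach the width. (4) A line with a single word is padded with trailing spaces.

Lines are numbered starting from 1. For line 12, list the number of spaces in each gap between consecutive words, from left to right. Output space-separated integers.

Answer: 1

Derivation:
Line 1: ['number', 'line'] (min_width=11, slack=1)
Line 2: ['quickly'] (min_width=7, slack=5)
Line 3: ['river', 'is'] (min_width=8, slack=4)
Line 4: ['stop', 'draw', 'of'] (min_width=12, slack=0)
Line 5: ['lion', 'blue'] (min_width=9, slack=3)
Line 6: ['brick'] (min_width=5, slack=7)
Line 7: ['universe'] (min_width=8, slack=4)
Line 8: ['voice', 'with'] (min_width=10, slack=2)
Line 9: ['south', 'angry'] (min_width=11, slack=1)
Line 10: ['why', 'rain'] (min_width=8, slack=4)
Line 11: ['bridge', 'good'] (min_width=11, slack=1)
Line 12: ['cheese', 'knife'] (min_width=12, slack=0)
Line 13: ['river', 'of'] (min_width=8, slack=4)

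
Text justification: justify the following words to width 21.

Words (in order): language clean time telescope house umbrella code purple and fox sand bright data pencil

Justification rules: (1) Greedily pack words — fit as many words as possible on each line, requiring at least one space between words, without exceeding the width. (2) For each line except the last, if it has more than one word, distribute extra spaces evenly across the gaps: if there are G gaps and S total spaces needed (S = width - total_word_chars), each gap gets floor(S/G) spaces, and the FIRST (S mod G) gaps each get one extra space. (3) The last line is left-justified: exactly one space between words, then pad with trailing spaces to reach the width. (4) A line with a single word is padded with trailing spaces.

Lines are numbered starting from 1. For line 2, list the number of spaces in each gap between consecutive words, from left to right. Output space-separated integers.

Line 1: ['language', 'clean', 'time'] (min_width=19, slack=2)
Line 2: ['telescope', 'house'] (min_width=15, slack=6)
Line 3: ['umbrella', 'code', 'purple'] (min_width=20, slack=1)
Line 4: ['and', 'fox', 'sand', 'bright'] (min_width=19, slack=2)
Line 5: ['data', 'pencil'] (min_width=11, slack=10)

Answer: 7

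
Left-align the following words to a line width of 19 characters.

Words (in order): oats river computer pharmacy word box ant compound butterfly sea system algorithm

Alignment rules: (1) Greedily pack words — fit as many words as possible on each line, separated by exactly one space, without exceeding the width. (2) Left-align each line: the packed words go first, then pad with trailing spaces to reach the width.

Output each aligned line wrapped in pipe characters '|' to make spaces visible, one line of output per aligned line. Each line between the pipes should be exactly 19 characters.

Line 1: ['oats', 'river', 'computer'] (min_width=19, slack=0)
Line 2: ['pharmacy', 'word', 'box'] (min_width=17, slack=2)
Line 3: ['ant', 'compound'] (min_width=12, slack=7)
Line 4: ['butterfly', 'sea'] (min_width=13, slack=6)
Line 5: ['system', 'algorithm'] (min_width=16, slack=3)

Answer: |oats river computer|
|pharmacy word box  |
|ant compound       |
|butterfly sea      |
|system algorithm   |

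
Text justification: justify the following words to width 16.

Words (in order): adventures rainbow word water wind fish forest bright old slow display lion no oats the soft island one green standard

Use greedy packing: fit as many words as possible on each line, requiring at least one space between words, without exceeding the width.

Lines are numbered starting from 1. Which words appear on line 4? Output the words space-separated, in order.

Answer: forest bright

Derivation:
Line 1: ['adventures'] (min_width=10, slack=6)
Line 2: ['rainbow', 'word'] (min_width=12, slack=4)
Line 3: ['water', 'wind', 'fish'] (min_width=15, slack=1)
Line 4: ['forest', 'bright'] (min_width=13, slack=3)
Line 5: ['old', 'slow', 'display'] (min_width=16, slack=0)
Line 6: ['lion', 'no', 'oats', 'the'] (min_width=16, slack=0)
Line 7: ['soft', 'island', 'one'] (min_width=15, slack=1)
Line 8: ['green', 'standard'] (min_width=14, slack=2)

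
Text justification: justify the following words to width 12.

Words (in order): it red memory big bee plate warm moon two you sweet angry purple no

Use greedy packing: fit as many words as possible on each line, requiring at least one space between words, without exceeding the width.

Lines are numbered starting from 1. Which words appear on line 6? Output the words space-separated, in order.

Answer: sweet angry

Derivation:
Line 1: ['it', 'red'] (min_width=6, slack=6)
Line 2: ['memory', 'big'] (min_width=10, slack=2)
Line 3: ['bee', 'plate'] (min_width=9, slack=3)
Line 4: ['warm', 'moon'] (min_width=9, slack=3)
Line 5: ['two', 'you'] (min_width=7, slack=5)
Line 6: ['sweet', 'angry'] (min_width=11, slack=1)
Line 7: ['purple', 'no'] (min_width=9, slack=3)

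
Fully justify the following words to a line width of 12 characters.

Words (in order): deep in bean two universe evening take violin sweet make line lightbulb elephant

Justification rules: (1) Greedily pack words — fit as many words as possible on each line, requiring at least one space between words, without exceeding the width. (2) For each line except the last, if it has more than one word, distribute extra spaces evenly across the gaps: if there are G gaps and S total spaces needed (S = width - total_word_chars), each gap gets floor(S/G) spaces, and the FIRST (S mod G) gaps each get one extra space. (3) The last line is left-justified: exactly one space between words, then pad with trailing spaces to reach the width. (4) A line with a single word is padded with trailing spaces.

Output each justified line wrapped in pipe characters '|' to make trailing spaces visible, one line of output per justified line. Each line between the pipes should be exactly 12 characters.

Line 1: ['deep', 'in', 'bean'] (min_width=12, slack=0)
Line 2: ['two', 'universe'] (min_width=12, slack=0)
Line 3: ['evening', 'take'] (min_width=12, slack=0)
Line 4: ['violin', 'sweet'] (min_width=12, slack=0)
Line 5: ['make', 'line'] (min_width=9, slack=3)
Line 6: ['lightbulb'] (min_width=9, slack=3)
Line 7: ['elephant'] (min_width=8, slack=4)

Answer: |deep in bean|
|two universe|
|evening take|
|violin sweet|
|make    line|
|lightbulb   |
|elephant    |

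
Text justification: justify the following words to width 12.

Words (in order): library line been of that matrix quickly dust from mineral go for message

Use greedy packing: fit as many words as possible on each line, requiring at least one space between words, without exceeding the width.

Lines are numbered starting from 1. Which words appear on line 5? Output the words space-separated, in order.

Answer: from mineral

Derivation:
Line 1: ['library', 'line'] (min_width=12, slack=0)
Line 2: ['been', 'of', 'that'] (min_width=12, slack=0)
Line 3: ['matrix'] (min_width=6, slack=6)
Line 4: ['quickly', 'dust'] (min_width=12, slack=0)
Line 5: ['from', 'mineral'] (min_width=12, slack=0)
Line 6: ['go', 'for'] (min_width=6, slack=6)
Line 7: ['message'] (min_width=7, slack=5)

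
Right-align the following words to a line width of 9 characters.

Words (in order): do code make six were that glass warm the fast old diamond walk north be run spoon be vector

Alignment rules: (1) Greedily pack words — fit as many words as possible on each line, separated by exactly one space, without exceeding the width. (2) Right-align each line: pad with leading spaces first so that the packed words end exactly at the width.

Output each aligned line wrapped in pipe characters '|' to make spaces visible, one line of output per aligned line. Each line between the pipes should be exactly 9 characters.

Line 1: ['do', 'code'] (min_width=7, slack=2)
Line 2: ['make', 'six'] (min_width=8, slack=1)
Line 3: ['were', 'that'] (min_width=9, slack=0)
Line 4: ['glass'] (min_width=5, slack=4)
Line 5: ['warm', 'the'] (min_width=8, slack=1)
Line 6: ['fast', 'old'] (min_width=8, slack=1)
Line 7: ['diamond'] (min_width=7, slack=2)
Line 8: ['walk'] (min_width=4, slack=5)
Line 9: ['north', 'be'] (min_width=8, slack=1)
Line 10: ['run', 'spoon'] (min_width=9, slack=0)
Line 11: ['be', 'vector'] (min_width=9, slack=0)

Answer: |  do code|
| make six|
|were that|
|    glass|
| warm the|
| fast old|
|  diamond|
|     walk|
| north be|
|run spoon|
|be vector|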